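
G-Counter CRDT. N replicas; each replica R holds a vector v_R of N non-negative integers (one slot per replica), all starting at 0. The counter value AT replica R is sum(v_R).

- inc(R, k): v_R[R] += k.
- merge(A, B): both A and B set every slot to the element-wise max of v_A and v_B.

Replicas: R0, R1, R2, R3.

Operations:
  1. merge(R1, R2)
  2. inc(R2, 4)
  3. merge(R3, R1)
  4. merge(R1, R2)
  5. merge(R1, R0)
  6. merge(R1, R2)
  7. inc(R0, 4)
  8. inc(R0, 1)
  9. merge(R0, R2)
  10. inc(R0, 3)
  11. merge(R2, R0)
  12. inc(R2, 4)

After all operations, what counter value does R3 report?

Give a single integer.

Op 1: merge R1<->R2 -> R1=(0,0,0,0) R2=(0,0,0,0)
Op 2: inc R2 by 4 -> R2=(0,0,4,0) value=4
Op 3: merge R3<->R1 -> R3=(0,0,0,0) R1=(0,0,0,0)
Op 4: merge R1<->R2 -> R1=(0,0,4,0) R2=(0,0,4,0)
Op 5: merge R1<->R0 -> R1=(0,0,4,0) R0=(0,0,4,0)
Op 6: merge R1<->R2 -> R1=(0,0,4,0) R2=(0,0,4,0)
Op 7: inc R0 by 4 -> R0=(4,0,4,0) value=8
Op 8: inc R0 by 1 -> R0=(5,0,4,0) value=9
Op 9: merge R0<->R2 -> R0=(5,0,4,0) R2=(5,0,4,0)
Op 10: inc R0 by 3 -> R0=(8,0,4,0) value=12
Op 11: merge R2<->R0 -> R2=(8,0,4,0) R0=(8,0,4,0)
Op 12: inc R2 by 4 -> R2=(8,0,8,0) value=16

Answer: 0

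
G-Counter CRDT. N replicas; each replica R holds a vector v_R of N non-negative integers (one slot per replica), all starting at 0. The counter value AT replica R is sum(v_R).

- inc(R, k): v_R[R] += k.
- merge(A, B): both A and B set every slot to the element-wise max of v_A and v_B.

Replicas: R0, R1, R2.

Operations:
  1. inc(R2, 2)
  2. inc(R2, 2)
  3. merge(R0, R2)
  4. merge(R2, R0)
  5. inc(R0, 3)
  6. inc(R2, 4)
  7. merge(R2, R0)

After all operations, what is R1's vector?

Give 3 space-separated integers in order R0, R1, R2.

Op 1: inc R2 by 2 -> R2=(0,0,2) value=2
Op 2: inc R2 by 2 -> R2=(0,0,4) value=4
Op 3: merge R0<->R2 -> R0=(0,0,4) R2=(0,0,4)
Op 4: merge R2<->R0 -> R2=(0,0,4) R0=(0,0,4)
Op 5: inc R0 by 3 -> R0=(3,0,4) value=7
Op 6: inc R2 by 4 -> R2=(0,0,8) value=8
Op 7: merge R2<->R0 -> R2=(3,0,8) R0=(3,0,8)

Answer: 0 0 0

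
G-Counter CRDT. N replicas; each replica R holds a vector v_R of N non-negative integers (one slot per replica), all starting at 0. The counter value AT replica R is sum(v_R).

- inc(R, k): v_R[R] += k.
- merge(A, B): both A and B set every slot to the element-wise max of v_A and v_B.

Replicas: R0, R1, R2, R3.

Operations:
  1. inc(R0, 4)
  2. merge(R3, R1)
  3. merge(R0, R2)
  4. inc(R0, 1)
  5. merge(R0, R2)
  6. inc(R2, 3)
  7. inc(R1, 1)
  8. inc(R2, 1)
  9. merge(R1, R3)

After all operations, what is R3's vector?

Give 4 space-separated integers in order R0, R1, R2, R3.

Answer: 0 1 0 0

Derivation:
Op 1: inc R0 by 4 -> R0=(4,0,0,0) value=4
Op 2: merge R3<->R1 -> R3=(0,0,0,0) R1=(0,0,0,0)
Op 3: merge R0<->R2 -> R0=(4,0,0,0) R2=(4,0,0,0)
Op 4: inc R0 by 1 -> R0=(5,0,0,0) value=5
Op 5: merge R0<->R2 -> R0=(5,0,0,0) R2=(5,0,0,0)
Op 6: inc R2 by 3 -> R2=(5,0,3,0) value=8
Op 7: inc R1 by 1 -> R1=(0,1,0,0) value=1
Op 8: inc R2 by 1 -> R2=(5,0,4,0) value=9
Op 9: merge R1<->R3 -> R1=(0,1,0,0) R3=(0,1,0,0)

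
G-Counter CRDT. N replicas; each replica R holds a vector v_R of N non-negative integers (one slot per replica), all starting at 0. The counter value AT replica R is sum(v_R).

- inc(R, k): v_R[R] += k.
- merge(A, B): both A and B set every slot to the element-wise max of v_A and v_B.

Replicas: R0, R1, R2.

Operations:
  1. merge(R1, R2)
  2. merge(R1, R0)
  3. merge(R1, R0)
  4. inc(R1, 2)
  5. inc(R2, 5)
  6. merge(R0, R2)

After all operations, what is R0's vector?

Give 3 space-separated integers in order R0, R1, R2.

Op 1: merge R1<->R2 -> R1=(0,0,0) R2=(0,0,0)
Op 2: merge R1<->R0 -> R1=(0,0,0) R0=(0,0,0)
Op 3: merge R1<->R0 -> R1=(0,0,0) R0=(0,0,0)
Op 4: inc R1 by 2 -> R1=(0,2,0) value=2
Op 5: inc R2 by 5 -> R2=(0,0,5) value=5
Op 6: merge R0<->R2 -> R0=(0,0,5) R2=(0,0,5)

Answer: 0 0 5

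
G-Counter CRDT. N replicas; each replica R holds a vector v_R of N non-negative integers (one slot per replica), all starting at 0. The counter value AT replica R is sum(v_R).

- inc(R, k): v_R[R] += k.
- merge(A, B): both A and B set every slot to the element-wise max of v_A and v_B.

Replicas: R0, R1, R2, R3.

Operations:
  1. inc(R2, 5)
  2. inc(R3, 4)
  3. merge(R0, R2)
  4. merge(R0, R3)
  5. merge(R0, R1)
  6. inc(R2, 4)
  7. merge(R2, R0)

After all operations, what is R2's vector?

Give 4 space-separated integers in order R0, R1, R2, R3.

Answer: 0 0 9 4

Derivation:
Op 1: inc R2 by 5 -> R2=(0,0,5,0) value=5
Op 2: inc R3 by 4 -> R3=(0,0,0,4) value=4
Op 3: merge R0<->R2 -> R0=(0,0,5,0) R2=(0,0,5,0)
Op 4: merge R0<->R3 -> R0=(0,0,5,4) R3=(0,0,5,4)
Op 5: merge R0<->R1 -> R0=(0,0,5,4) R1=(0,0,5,4)
Op 6: inc R2 by 4 -> R2=(0,0,9,0) value=9
Op 7: merge R2<->R0 -> R2=(0,0,9,4) R0=(0,0,9,4)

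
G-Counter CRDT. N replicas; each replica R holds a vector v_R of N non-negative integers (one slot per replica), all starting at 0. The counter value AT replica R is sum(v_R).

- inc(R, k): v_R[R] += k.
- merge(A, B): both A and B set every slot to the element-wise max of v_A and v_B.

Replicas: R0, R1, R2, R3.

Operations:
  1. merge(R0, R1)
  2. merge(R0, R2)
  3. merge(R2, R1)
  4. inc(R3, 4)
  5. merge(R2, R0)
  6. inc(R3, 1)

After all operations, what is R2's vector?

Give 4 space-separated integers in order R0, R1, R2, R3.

Answer: 0 0 0 0

Derivation:
Op 1: merge R0<->R1 -> R0=(0,0,0,0) R1=(0,0,0,0)
Op 2: merge R0<->R2 -> R0=(0,0,0,0) R2=(0,0,0,0)
Op 3: merge R2<->R1 -> R2=(0,0,0,0) R1=(0,0,0,0)
Op 4: inc R3 by 4 -> R3=(0,0,0,4) value=4
Op 5: merge R2<->R0 -> R2=(0,0,0,0) R0=(0,0,0,0)
Op 6: inc R3 by 1 -> R3=(0,0,0,5) value=5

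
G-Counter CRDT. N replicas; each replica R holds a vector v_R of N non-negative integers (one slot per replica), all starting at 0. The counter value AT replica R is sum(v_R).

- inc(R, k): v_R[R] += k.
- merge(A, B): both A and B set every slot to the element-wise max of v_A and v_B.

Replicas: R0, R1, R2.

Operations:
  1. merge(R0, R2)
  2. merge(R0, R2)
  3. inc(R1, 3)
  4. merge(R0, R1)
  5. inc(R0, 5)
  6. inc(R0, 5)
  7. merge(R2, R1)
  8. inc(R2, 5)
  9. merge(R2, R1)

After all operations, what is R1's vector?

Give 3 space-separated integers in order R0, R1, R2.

Op 1: merge R0<->R2 -> R0=(0,0,0) R2=(0,0,0)
Op 2: merge R0<->R2 -> R0=(0,0,0) R2=(0,0,0)
Op 3: inc R1 by 3 -> R1=(0,3,0) value=3
Op 4: merge R0<->R1 -> R0=(0,3,0) R1=(0,3,0)
Op 5: inc R0 by 5 -> R0=(5,3,0) value=8
Op 6: inc R0 by 5 -> R0=(10,3,0) value=13
Op 7: merge R2<->R1 -> R2=(0,3,0) R1=(0,3,0)
Op 8: inc R2 by 5 -> R2=(0,3,5) value=8
Op 9: merge R2<->R1 -> R2=(0,3,5) R1=(0,3,5)

Answer: 0 3 5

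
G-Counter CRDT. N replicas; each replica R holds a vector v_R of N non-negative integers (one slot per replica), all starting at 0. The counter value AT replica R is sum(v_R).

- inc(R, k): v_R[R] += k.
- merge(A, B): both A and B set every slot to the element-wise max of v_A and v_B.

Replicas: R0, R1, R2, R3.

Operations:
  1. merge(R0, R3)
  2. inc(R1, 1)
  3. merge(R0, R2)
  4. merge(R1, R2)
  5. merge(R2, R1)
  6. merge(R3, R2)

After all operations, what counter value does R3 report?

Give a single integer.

Op 1: merge R0<->R3 -> R0=(0,0,0,0) R3=(0,0,0,0)
Op 2: inc R1 by 1 -> R1=(0,1,0,0) value=1
Op 3: merge R0<->R2 -> R0=(0,0,0,0) R2=(0,0,0,0)
Op 4: merge R1<->R2 -> R1=(0,1,0,0) R2=(0,1,0,0)
Op 5: merge R2<->R1 -> R2=(0,1,0,0) R1=(0,1,0,0)
Op 6: merge R3<->R2 -> R3=(0,1,0,0) R2=(0,1,0,0)

Answer: 1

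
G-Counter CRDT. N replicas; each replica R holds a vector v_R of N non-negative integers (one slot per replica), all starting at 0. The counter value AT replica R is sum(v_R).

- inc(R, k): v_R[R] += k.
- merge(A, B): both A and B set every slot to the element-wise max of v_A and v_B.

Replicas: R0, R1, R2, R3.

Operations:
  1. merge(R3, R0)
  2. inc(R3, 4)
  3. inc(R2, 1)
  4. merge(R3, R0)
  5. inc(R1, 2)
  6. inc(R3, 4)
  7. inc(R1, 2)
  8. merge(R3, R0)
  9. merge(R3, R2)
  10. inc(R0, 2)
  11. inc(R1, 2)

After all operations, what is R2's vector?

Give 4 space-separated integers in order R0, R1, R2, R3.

Answer: 0 0 1 8

Derivation:
Op 1: merge R3<->R0 -> R3=(0,0,0,0) R0=(0,0,0,0)
Op 2: inc R3 by 4 -> R3=(0,0,0,4) value=4
Op 3: inc R2 by 1 -> R2=(0,0,1,0) value=1
Op 4: merge R3<->R0 -> R3=(0,0,0,4) R0=(0,0,0,4)
Op 5: inc R1 by 2 -> R1=(0,2,0,0) value=2
Op 6: inc R3 by 4 -> R3=(0,0,0,8) value=8
Op 7: inc R1 by 2 -> R1=(0,4,0,0) value=4
Op 8: merge R3<->R0 -> R3=(0,0,0,8) R0=(0,0,0,8)
Op 9: merge R3<->R2 -> R3=(0,0,1,8) R2=(0,0,1,8)
Op 10: inc R0 by 2 -> R0=(2,0,0,8) value=10
Op 11: inc R1 by 2 -> R1=(0,6,0,0) value=6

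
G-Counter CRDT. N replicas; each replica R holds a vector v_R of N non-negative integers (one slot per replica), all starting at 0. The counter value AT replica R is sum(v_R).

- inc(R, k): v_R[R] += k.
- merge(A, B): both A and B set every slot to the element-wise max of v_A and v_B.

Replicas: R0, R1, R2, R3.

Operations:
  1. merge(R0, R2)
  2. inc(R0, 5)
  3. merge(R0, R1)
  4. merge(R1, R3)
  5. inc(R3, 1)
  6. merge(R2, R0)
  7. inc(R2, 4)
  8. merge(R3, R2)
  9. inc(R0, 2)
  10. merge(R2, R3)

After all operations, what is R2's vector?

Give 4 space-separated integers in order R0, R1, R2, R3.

Op 1: merge R0<->R2 -> R0=(0,0,0,0) R2=(0,0,0,0)
Op 2: inc R0 by 5 -> R0=(5,0,0,0) value=5
Op 3: merge R0<->R1 -> R0=(5,0,0,0) R1=(5,0,0,0)
Op 4: merge R1<->R3 -> R1=(5,0,0,0) R3=(5,0,0,0)
Op 5: inc R3 by 1 -> R3=(5,0,0,1) value=6
Op 6: merge R2<->R0 -> R2=(5,0,0,0) R0=(5,0,0,0)
Op 7: inc R2 by 4 -> R2=(5,0,4,0) value=9
Op 8: merge R3<->R2 -> R3=(5,0,4,1) R2=(5,0,4,1)
Op 9: inc R0 by 2 -> R0=(7,0,0,0) value=7
Op 10: merge R2<->R3 -> R2=(5,0,4,1) R3=(5,0,4,1)

Answer: 5 0 4 1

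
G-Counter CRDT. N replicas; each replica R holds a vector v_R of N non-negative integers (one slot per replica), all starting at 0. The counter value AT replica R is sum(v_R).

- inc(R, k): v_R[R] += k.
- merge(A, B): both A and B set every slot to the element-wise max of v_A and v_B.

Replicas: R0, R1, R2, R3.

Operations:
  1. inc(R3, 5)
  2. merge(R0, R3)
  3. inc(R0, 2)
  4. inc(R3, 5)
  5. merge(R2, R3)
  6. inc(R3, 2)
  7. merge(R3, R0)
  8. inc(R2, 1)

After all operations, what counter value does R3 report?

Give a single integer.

Answer: 14

Derivation:
Op 1: inc R3 by 5 -> R3=(0,0,0,5) value=5
Op 2: merge R0<->R3 -> R0=(0,0,0,5) R3=(0,0,0,5)
Op 3: inc R0 by 2 -> R0=(2,0,0,5) value=7
Op 4: inc R3 by 5 -> R3=(0,0,0,10) value=10
Op 5: merge R2<->R3 -> R2=(0,0,0,10) R3=(0,0,0,10)
Op 6: inc R3 by 2 -> R3=(0,0,0,12) value=12
Op 7: merge R3<->R0 -> R3=(2,0,0,12) R0=(2,0,0,12)
Op 8: inc R2 by 1 -> R2=(0,0,1,10) value=11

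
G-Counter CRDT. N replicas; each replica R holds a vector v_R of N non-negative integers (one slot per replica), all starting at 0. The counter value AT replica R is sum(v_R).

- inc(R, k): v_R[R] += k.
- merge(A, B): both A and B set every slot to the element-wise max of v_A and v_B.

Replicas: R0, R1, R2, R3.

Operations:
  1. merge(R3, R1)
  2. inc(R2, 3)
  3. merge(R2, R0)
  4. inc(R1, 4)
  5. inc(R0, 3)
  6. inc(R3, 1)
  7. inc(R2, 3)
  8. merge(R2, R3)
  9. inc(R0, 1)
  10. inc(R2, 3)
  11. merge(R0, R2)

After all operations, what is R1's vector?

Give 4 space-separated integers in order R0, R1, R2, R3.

Op 1: merge R3<->R1 -> R3=(0,0,0,0) R1=(0,0,0,0)
Op 2: inc R2 by 3 -> R2=(0,0,3,0) value=3
Op 3: merge R2<->R0 -> R2=(0,0,3,0) R0=(0,0,3,0)
Op 4: inc R1 by 4 -> R1=(0,4,0,0) value=4
Op 5: inc R0 by 3 -> R0=(3,0,3,0) value=6
Op 6: inc R3 by 1 -> R3=(0,0,0,1) value=1
Op 7: inc R2 by 3 -> R2=(0,0,6,0) value=6
Op 8: merge R2<->R3 -> R2=(0,0,6,1) R3=(0,0,6,1)
Op 9: inc R0 by 1 -> R0=(4,0,3,0) value=7
Op 10: inc R2 by 3 -> R2=(0,0,9,1) value=10
Op 11: merge R0<->R2 -> R0=(4,0,9,1) R2=(4,0,9,1)

Answer: 0 4 0 0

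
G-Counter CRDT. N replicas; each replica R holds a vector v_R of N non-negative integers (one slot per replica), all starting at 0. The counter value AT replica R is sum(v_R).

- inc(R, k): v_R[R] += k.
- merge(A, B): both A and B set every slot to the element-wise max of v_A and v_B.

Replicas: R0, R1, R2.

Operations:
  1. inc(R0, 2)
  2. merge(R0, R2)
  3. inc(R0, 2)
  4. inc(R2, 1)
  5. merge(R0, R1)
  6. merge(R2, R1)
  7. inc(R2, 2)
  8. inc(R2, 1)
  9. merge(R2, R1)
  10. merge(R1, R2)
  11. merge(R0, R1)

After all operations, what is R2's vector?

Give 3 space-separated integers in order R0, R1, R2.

Op 1: inc R0 by 2 -> R0=(2,0,0) value=2
Op 2: merge R0<->R2 -> R0=(2,0,0) R2=(2,0,0)
Op 3: inc R0 by 2 -> R0=(4,0,0) value=4
Op 4: inc R2 by 1 -> R2=(2,0,1) value=3
Op 5: merge R0<->R1 -> R0=(4,0,0) R1=(4,0,0)
Op 6: merge R2<->R1 -> R2=(4,0,1) R1=(4,0,1)
Op 7: inc R2 by 2 -> R2=(4,0,3) value=7
Op 8: inc R2 by 1 -> R2=(4,0,4) value=8
Op 9: merge R2<->R1 -> R2=(4,0,4) R1=(4,0,4)
Op 10: merge R1<->R2 -> R1=(4,0,4) R2=(4,0,4)
Op 11: merge R0<->R1 -> R0=(4,0,4) R1=(4,0,4)

Answer: 4 0 4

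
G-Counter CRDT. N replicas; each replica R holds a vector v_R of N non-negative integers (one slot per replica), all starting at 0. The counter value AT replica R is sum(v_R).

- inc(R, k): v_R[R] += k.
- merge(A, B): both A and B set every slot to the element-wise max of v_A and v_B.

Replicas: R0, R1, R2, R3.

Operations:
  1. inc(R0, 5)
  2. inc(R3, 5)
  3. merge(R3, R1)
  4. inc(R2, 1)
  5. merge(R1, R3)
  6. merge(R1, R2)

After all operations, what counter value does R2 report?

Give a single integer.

Answer: 6

Derivation:
Op 1: inc R0 by 5 -> R0=(5,0,0,0) value=5
Op 2: inc R3 by 5 -> R3=(0,0,0,5) value=5
Op 3: merge R3<->R1 -> R3=(0,0,0,5) R1=(0,0,0,5)
Op 4: inc R2 by 1 -> R2=(0,0,1,0) value=1
Op 5: merge R1<->R3 -> R1=(0,0,0,5) R3=(0,0,0,5)
Op 6: merge R1<->R2 -> R1=(0,0,1,5) R2=(0,0,1,5)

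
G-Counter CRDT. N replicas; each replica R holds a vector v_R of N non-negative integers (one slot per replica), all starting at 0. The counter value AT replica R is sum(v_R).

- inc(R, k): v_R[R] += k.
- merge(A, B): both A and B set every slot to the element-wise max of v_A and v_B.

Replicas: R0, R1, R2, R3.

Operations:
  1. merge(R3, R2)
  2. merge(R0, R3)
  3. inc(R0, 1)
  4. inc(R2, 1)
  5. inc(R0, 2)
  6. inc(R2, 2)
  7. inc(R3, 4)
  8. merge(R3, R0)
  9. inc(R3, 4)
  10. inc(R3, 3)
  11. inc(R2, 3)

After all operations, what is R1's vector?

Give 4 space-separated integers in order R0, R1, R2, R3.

Answer: 0 0 0 0

Derivation:
Op 1: merge R3<->R2 -> R3=(0,0,0,0) R2=(0,0,0,0)
Op 2: merge R0<->R3 -> R0=(0,0,0,0) R3=(0,0,0,0)
Op 3: inc R0 by 1 -> R0=(1,0,0,0) value=1
Op 4: inc R2 by 1 -> R2=(0,0,1,0) value=1
Op 5: inc R0 by 2 -> R0=(3,0,0,0) value=3
Op 6: inc R2 by 2 -> R2=(0,0,3,0) value=3
Op 7: inc R3 by 4 -> R3=(0,0,0,4) value=4
Op 8: merge R3<->R0 -> R3=(3,0,0,4) R0=(3,0,0,4)
Op 9: inc R3 by 4 -> R3=(3,0,0,8) value=11
Op 10: inc R3 by 3 -> R3=(3,0,0,11) value=14
Op 11: inc R2 by 3 -> R2=(0,0,6,0) value=6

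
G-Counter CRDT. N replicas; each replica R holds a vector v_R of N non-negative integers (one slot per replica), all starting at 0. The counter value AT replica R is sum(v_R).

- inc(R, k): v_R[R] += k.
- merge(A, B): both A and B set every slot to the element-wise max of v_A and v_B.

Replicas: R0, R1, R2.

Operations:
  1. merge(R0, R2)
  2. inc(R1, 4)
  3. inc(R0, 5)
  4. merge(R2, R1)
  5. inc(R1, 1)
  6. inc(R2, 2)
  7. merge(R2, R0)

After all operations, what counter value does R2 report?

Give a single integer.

Op 1: merge R0<->R2 -> R0=(0,0,0) R2=(0,0,0)
Op 2: inc R1 by 4 -> R1=(0,4,0) value=4
Op 3: inc R0 by 5 -> R0=(5,0,0) value=5
Op 4: merge R2<->R1 -> R2=(0,4,0) R1=(0,4,0)
Op 5: inc R1 by 1 -> R1=(0,5,0) value=5
Op 6: inc R2 by 2 -> R2=(0,4,2) value=6
Op 7: merge R2<->R0 -> R2=(5,4,2) R0=(5,4,2)

Answer: 11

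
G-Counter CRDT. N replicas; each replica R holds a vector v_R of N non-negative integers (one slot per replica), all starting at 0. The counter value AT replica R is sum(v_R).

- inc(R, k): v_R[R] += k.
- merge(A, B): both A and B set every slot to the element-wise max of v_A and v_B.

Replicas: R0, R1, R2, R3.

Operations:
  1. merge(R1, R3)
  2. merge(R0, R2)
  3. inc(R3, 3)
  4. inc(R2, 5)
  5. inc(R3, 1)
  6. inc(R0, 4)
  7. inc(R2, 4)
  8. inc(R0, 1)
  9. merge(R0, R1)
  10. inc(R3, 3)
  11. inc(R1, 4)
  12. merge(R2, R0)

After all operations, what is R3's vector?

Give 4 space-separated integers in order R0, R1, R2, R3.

Answer: 0 0 0 7

Derivation:
Op 1: merge R1<->R3 -> R1=(0,0,0,0) R3=(0,0,0,0)
Op 2: merge R0<->R2 -> R0=(0,0,0,0) R2=(0,0,0,0)
Op 3: inc R3 by 3 -> R3=(0,0,0,3) value=3
Op 4: inc R2 by 5 -> R2=(0,0,5,0) value=5
Op 5: inc R3 by 1 -> R3=(0,0,0,4) value=4
Op 6: inc R0 by 4 -> R0=(4,0,0,0) value=4
Op 7: inc R2 by 4 -> R2=(0,0,9,0) value=9
Op 8: inc R0 by 1 -> R0=(5,0,0,0) value=5
Op 9: merge R0<->R1 -> R0=(5,0,0,0) R1=(5,0,0,0)
Op 10: inc R3 by 3 -> R3=(0,0,0,7) value=7
Op 11: inc R1 by 4 -> R1=(5,4,0,0) value=9
Op 12: merge R2<->R0 -> R2=(5,0,9,0) R0=(5,0,9,0)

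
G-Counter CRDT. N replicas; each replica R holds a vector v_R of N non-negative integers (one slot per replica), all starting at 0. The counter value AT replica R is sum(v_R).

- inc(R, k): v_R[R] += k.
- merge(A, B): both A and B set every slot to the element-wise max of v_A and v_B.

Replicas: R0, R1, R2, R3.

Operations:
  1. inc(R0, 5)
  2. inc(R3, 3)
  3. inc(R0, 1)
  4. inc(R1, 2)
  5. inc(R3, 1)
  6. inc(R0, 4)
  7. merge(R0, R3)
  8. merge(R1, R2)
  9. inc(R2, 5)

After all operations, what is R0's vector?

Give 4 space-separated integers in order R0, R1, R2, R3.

Op 1: inc R0 by 5 -> R0=(5,0,0,0) value=5
Op 2: inc R3 by 3 -> R3=(0,0,0,3) value=3
Op 3: inc R0 by 1 -> R0=(6,0,0,0) value=6
Op 4: inc R1 by 2 -> R1=(0,2,0,0) value=2
Op 5: inc R3 by 1 -> R3=(0,0,0,4) value=4
Op 6: inc R0 by 4 -> R0=(10,0,0,0) value=10
Op 7: merge R0<->R3 -> R0=(10,0,0,4) R3=(10,0,0,4)
Op 8: merge R1<->R2 -> R1=(0,2,0,0) R2=(0,2,0,0)
Op 9: inc R2 by 5 -> R2=(0,2,5,0) value=7

Answer: 10 0 0 4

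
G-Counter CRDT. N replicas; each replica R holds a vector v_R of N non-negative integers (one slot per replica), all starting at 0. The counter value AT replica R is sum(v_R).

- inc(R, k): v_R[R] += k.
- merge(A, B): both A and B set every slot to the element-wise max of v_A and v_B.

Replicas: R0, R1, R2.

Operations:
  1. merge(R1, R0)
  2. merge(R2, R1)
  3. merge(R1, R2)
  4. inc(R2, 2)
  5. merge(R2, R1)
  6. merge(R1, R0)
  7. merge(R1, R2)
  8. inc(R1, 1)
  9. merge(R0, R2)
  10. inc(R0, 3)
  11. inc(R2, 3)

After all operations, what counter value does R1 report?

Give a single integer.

Op 1: merge R1<->R0 -> R1=(0,0,0) R0=(0,0,0)
Op 2: merge R2<->R1 -> R2=(0,0,0) R1=(0,0,0)
Op 3: merge R1<->R2 -> R1=(0,0,0) R2=(0,0,0)
Op 4: inc R2 by 2 -> R2=(0,0,2) value=2
Op 5: merge R2<->R1 -> R2=(0,0,2) R1=(0,0,2)
Op 6: merge R1<->R0 -> R1=(0,0,2) R0=(0,0,2)
Op 7: merge R1<->R2 -> R1=(0,0,2) R2=(0,0,2)
Op 8: inc R1 by 1 -> R1=(0,1,2) value=3
Op 9: merge R0<->R2 -> R0=(0,0,2) R2=(0,0,2)
Op 10: inc R0 by 3 -> R0=(3,0,2) value=5
Op 11: inc R2 by 3 -> R2=(0,0,5) value=5

Answer: 3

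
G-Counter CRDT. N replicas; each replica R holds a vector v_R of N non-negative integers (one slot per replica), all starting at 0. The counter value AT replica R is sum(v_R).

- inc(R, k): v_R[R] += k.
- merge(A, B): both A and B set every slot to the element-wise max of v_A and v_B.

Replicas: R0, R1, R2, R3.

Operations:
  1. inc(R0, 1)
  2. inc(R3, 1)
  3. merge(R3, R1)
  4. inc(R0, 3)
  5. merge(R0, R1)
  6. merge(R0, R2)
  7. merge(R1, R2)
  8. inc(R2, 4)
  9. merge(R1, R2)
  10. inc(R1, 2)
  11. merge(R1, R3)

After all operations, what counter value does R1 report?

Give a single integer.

Answer: 11

Derivation:
Op 1: inc R0 by 1 -> R0=(1,0,0,0) value=1
Op 2: inc R3 by 1 -> R3=(0,0,0,1) value=1
Op 3: merge R3<->R1 -> R3=(0,0,0,1) R1=(0,0,0,1)
Op 4: inc R0 by 3 -> R0=(4,0,0,0) value=4
Op 5: merge R0<->R1 -> R0=(4,0,0,1) R1=(4,0,0,1)
Op 6: merge R0<->R2 -> R0=(4,0,0,1) R2=(4,0,0,1)
Op 7: merge R1<->R2 -> R1=(4,0,0,1) R2=(4,0,0,1)
Op 8: inc R2 by 4 -> R2=(4,0,4,1) value=9
Op 9: merge R1<->R2 -> R1=(4,0,4,1) R2=(4,0,4,1)
Op 10: inc R1 by 2 -> R1=(4,2,4,1) value=11
Op 11: merge R1<->R3 -> R1=(4,2,4,1) R3=(4,2,4,1)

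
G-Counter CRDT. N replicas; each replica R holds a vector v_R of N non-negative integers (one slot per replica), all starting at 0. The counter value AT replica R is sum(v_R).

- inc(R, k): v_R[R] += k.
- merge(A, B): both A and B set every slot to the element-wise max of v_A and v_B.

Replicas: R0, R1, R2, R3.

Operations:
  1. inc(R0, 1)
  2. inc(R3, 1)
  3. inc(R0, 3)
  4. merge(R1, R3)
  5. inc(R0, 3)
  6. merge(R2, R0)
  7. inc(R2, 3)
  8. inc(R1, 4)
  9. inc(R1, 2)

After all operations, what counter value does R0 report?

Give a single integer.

Answer: 7

Derivation:
Op 1: inc R0 by 1 -> R0=(1,0,0,0) value=1
Op 2: inc R3 by 1 -> R3=(0,0,0,1) value=1
Op 3: inc R0 by 3 -> R0=(4,0,0,0) value=4
Op 4: merge R1<->R3 -> R1=(0,0,0,1) R3=(0,0,0,1)
Op 5: inc R0 by 3 -> R0=(7,0,0,0) value=7
Op 6: merge R2<->R0 -> R2=(7,0,0,0) R0=(7,0,0,0)
Op 7: inc R2 by 3 -> R2=(7,0,3,0) value=10
Op 8: inc R1 by 4 -> R1=(0,4,0,1) value=5
Op 9: inc R1 by 2 -> R1=(0,6,0,1) value=7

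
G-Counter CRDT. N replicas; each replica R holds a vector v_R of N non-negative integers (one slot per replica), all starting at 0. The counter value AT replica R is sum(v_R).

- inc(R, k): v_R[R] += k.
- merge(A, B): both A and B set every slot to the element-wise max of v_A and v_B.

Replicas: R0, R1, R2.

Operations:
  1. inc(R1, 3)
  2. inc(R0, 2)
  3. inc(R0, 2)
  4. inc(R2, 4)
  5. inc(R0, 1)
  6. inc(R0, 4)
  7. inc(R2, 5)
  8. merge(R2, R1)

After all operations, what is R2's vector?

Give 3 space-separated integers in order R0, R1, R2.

Answer: 0 3 9

Derivation:
Op 1: inc R1 by 3 -> R1=(0,3,0) value=3
Op 2: inc R0 by 2 -> R0=(2,0,0) value=2
Op 3: inc R0 by 2 -> R0=(4,0,0) value=4
Op 4: inc R2 by 4 -> R2=(0,0,4) value=4
Op 5: inc R0 by 1 -> R0=(5,0,0) value=5
Op 6: inc R0 by 4 -> R0=(9,0,0) value=9
Op 7: inc R2 by 5 -> R2=(0,0,9) value=9
Op 8: merge R2<->R1 -> R2=(0,3,9) R1=(0,3,9)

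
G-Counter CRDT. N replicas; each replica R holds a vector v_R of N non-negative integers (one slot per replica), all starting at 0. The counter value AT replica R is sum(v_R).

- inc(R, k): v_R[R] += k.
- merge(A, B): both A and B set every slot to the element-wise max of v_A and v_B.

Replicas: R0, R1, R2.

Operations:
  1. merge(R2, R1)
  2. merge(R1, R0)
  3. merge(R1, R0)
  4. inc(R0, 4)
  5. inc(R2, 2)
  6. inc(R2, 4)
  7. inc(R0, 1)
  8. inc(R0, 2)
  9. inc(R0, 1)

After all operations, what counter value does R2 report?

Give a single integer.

Answer: 6

Derivation:
Op 1: merge R2<->R1 -> R2=(0,0,0) R1=(0,0,0)
Op 2: merge R1<->R0 -> R1=(0,0,0) R0=(0,0,0)
Op 3: merge R1<->R0 -> R1=(0,0,0) R0=(0,0,0)
Op 4: inc R0 by 4 -> R0=(4,0,0) value=4
Op 5: inc R2 by 2 -> R2=(0,0,2) value=2
Op 6: inc R2 by 4 -> R2=(0,0,6) value=6
Op 7: inc R0 by 1 -> R0=(5,0,0) value=5
Op 8: inc R0 by 2 -> R0=(7,0,0) value=7
Op 9: inc R0 by 1 -> R0=(8,0,0) value=8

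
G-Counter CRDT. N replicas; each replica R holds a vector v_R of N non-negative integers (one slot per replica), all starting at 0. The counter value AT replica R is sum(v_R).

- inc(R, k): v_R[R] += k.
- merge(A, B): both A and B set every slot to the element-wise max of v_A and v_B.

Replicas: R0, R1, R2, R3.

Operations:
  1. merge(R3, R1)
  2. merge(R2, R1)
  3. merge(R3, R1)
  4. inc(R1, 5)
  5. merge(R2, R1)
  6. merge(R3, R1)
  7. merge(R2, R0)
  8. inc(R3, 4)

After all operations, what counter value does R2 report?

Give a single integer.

Op 1: merge R3<->R1 -> R3=(0,0,0,0) R1=(0,0,0,0)
Op 2: merge R2<->R1 -> R2=(0,0,0,0) R1=(0,0,0,0)
Op 3: merge R3<->R1 -> R3=(0,0,0,0) R1=(0,0,0,0)
Op 4: inc R1 by 5 -> R1=(0,5,0,0) value=5
Op 5: merge R2<->R1 -> R2=(0,5,0,0) R1=(0,5,0,0)
Op 6: merge R3<->R1 -> R3=(0,5,0,0) R1=(0,5,0,0)
Op 7: merge R2<->R0 -> R2=(0,5,0,0) R0=(0,5,0,0)
Op 8: inc R3 by 4 -> R3=(0,5,0,4) value=9

Answer: 5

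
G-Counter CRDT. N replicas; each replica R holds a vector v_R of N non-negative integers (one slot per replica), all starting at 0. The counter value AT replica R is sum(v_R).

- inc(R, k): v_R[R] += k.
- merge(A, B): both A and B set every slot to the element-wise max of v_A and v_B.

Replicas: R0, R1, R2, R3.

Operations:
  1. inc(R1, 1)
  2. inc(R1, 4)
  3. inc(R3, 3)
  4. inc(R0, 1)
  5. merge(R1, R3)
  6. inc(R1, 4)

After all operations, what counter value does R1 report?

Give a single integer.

Answer: 12

Derivation:
Op 1: inc R1 by 1 -> R1=(0,1,0,0) value=1
Op 2: inc R1 by 4 -> R1=(0,5,0,0) value=5
Op 3: inc R3 by 3 -> R3=(0,0,0,3) value=3
Op 4: inc R0 by 1 -> R0=(1,0,0,0) value=1
Op 5: merge R1<->R3 -> R1=(0,5,0,3) R3=(0,5,0,3)
Op 6: inc R1 by 4 -> R1=(0,9,0,3) value=12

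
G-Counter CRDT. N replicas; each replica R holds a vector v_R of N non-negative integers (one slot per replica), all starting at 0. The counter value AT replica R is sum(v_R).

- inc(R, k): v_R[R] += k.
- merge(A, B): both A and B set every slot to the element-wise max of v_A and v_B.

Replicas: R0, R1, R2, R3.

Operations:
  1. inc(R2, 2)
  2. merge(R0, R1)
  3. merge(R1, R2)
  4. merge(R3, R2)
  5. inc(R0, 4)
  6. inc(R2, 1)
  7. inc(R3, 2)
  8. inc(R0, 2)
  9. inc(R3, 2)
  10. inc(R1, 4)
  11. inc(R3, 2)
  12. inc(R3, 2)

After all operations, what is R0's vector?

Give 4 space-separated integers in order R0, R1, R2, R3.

Op 1: inc R2 by 2 -> R2=(0,0,2,0) value=2
Op 2: merge R0<->R1 -> R0=(0,0,0,0) R1=(0,0,0,0)
Op 3: merge R1<->R2 -> R1=(0,0,2,0) R2=(0,0,2,0)
Op 4: merge R3<->R2 -> R3=(0,0,2,0) R2=(0,0,2,0)
Op 5: inc R0 by 4 -> R0=(4,0,0,0) value=4
Op 6: inc R2 by 1 -> R2=(0,0,3,0) value=3
Op 7: inc R3 by 2 -> R3=(0,0,2,2) value=4
Op 8: inc R0 by 2 -> R0=(6,0,0,0) value=6
Op 9: inc R3 by 2 -> R3=(0,0,2,4) value=6
Op 10: inc R1 by 4 -> R1=(0,4,2,0) value=6
Op 11: inc R3 by 2 -> R3=(0,0,2,6) value=8
Op 12: inc R3 by 2 -> R3=(0,0,2,8) value=10

Answer: 6 0 0 0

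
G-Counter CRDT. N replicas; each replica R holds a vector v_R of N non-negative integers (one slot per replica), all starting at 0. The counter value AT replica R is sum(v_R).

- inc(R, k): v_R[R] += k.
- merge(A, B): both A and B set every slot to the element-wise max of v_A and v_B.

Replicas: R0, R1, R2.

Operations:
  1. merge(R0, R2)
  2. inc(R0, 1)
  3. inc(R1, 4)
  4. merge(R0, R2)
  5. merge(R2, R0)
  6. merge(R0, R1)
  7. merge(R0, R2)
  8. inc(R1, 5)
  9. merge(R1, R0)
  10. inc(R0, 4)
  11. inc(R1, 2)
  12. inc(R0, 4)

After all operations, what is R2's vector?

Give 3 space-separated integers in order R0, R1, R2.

Op 1: merge R0<->R2 -> R0=(0,0,0) R2=(0,0,0)
Op 2: inc R0 by 1 -> R0=(1,0,0) value=1
Op 3: inc R1 by 4 -> R1=(0,4,0) value=4
Op 4: merge R0<->R2 -> R0=(1,0,0) R2=(1,0,0)
Op 5: merge R2<->R0 -> R2=(1,0,0) R0=(1,0,0)
Op 6: merge R0<->R1 -> R0=(1,4,0) R1=(1,4,0)
Op 7: merge R0<->R2 -> R0=(1,4,0) R2=(1,4,0)
Op 8: inc R1 by 5 -> R1=(1,9,0) value=10
Op 9: merge R1<->R0 -> R1=(1,9,0) R0=(1,9,0)
Op 10: inc R0 by 4 -> R0=(5,9,0) value=14
Op 11: inc R1 by 2 -> R1=(1,11,0) value=12
Op 12: inc R0 by 4 -> R0=(9,9,0) value=18

Answer: 1 4 0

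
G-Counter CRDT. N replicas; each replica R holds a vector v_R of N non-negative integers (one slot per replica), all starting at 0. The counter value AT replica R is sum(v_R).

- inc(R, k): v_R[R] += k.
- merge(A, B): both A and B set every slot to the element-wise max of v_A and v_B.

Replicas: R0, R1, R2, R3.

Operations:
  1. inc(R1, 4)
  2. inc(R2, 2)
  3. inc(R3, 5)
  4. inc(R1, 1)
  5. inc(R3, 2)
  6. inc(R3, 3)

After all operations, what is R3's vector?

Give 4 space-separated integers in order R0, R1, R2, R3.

Answer: 0 0 0 10

Derivation:
Op 1: inc R1 by 4 -> R1=(0,4,0,0) value=4
Op 2: inc R2 by 2 -> R2=(0,0,2,0) value=2
Op 3: inc R3 by 5 -> R3=(0,0,0,5) value=5
Op 4: inc R1 by 1 -> R1=(0,5,0,0) value=5
Op 5: inc R3 by 2 -> R3=(0,0,0,7) value=7
Op 6: inc R3 by 3 -> R3=(0,0,0,10) value=10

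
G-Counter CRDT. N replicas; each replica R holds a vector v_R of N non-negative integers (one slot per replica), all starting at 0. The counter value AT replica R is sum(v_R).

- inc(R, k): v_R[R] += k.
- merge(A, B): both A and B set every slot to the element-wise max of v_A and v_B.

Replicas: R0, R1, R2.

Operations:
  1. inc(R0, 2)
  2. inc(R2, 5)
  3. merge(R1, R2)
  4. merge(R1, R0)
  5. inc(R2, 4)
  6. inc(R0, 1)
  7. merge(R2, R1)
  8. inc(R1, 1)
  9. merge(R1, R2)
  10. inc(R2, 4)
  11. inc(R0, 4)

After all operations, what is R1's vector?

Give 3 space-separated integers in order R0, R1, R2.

Answer: 2 1 9

Derivation:
Op 1: inc R0 by 2 -> R0=(2,0,0) value=2
Op 2: inc R2 by 5 -> R2=(0,0,5) value=5
Op 3: merge R1<->R2 -> R1=(0,0,5) R2=(0,0,5)
Op 4: merge R1<->R0 -> R1=(2,0,5) R0=(2,0,5)
Op 5: inc R2 by 4 -> R2=(0,0,9) value=9
Op 6: inc R0 by 1 -> R0=(3,0,5) value=8
Op 7: merge R2<->R1 -> R2=(2,0,9) R1=(2,0,9)
Op 8: inc R1 by 1 -> R1=(2,1,9) value=12
Op 9: merge R1<->R2 -> R1=(2,1,9) R2=(2,1,9)
Op 10: inc R2 by 4 -> R2=(2,1,13) value=16
Op 11: inc R0 by 4 -> R0=(7,0,5) value=12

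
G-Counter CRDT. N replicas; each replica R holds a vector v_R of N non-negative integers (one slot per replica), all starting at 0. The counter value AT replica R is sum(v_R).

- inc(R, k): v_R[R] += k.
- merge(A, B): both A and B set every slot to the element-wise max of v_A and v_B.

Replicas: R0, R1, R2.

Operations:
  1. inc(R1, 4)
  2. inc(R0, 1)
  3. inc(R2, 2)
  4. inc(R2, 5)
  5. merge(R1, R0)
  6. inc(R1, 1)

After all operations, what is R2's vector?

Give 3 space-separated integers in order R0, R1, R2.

Op 1: inc R1 by 4 -> R1=(0,4,0) value=4
Op 2: inc R0 by 1 -> R0=(1,0,0) value=1
Op 3: inc R2 by 2 -> R2=(0,0,2) value=2
Op 4: inc R2 by 5 -> R2=(0,0,7) value=7
Op 5: merge R1<->R0 -> R1=(1,4,0) R0=(1,4,0)
Op 6: inc R1 by 1 -> R1=(1,5,0) value=6

Answer: 0 0 7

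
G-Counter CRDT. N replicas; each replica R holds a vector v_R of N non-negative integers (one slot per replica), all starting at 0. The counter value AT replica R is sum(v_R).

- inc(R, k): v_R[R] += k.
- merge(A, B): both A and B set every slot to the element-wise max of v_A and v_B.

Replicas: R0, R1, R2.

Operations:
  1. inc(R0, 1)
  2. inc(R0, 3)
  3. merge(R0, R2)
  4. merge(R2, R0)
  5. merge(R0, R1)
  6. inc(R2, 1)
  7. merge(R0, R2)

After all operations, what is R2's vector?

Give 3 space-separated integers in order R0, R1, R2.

Answer: 4 0 1

Derivation:
Op 1: inc R0 by 1 -> R0=(1,0,0) value=1
Op 2: inc R0 by 3 -> R0=(4,0,0) value=4
Op 3: merge R0<->R2 -> R0=(4,0,0) R2=(4,0,0)
Op 4: merge R2<->R0 -> R2=(4,0,0) R0=(4,0,0)
Op 5: merge R0<->R1 -> R0=(4,0,0) R1=(4,0,0)
Op 6: inc R2 by 1 -> R2=(4,0,1) value=5
Op 7: merge R0<->R2 -> R0=(4,0,1) R2=(4,0,1)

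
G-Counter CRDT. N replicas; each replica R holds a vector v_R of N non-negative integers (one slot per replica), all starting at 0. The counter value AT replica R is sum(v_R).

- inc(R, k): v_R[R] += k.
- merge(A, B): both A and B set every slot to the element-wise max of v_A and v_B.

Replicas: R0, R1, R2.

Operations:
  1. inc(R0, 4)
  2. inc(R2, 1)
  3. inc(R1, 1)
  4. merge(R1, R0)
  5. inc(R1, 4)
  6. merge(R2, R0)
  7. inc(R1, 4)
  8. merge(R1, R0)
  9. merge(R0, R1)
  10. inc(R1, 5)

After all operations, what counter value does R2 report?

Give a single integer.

Op 1: inc R0 by 4 -> R0=(4,0,0) value=4
Op 2: inc R2 by 1 -> R2=(0,0,1) value=1
Op 3: inc R1 by 1 -> R1=(0,1,0) value=1
Op 4: merge R1<->R0 -> R1=(4,1,0) R0=(4,1,0)
Op 5: inc R1 by 4 -> R1=(4,5,0) value=9
Op 6: merge R2<->R0 -> R2=(4,1,1) R0=(4,1,1)
Op 7: inc R1 by 4 -> R1=(4,9,0) value=13
Op 8: merge R1<->R0 -> R1=(4,9,1) R0=(4,9,1)
Op 9: merge R0<->R1 -> R0=(4,9,1) R1=(4,9,1)
Op 10: inc R1 by 5 -> R1=(4,14,1) value=19

Answer: 6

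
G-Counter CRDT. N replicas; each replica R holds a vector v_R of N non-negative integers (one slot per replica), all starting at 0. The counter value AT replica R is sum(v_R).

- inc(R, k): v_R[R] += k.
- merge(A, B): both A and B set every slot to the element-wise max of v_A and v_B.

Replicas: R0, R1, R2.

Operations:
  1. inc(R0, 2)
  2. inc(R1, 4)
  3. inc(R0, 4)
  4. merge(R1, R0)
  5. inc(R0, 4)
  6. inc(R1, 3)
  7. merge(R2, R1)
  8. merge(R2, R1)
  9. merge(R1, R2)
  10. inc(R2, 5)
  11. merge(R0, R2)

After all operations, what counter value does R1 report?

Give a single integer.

Answer: 13

Derivation:
Op 1: inc R0 by 2 -> R0=(2,0,0) value=2
Op 2: inc R1 by 4 -> R1=(0,4,0) value=4
Op 3: inc R0 by 4 -> R0=(6,0,0) value=6
Op 4: merge R1<->R0 -> R1=(6,4,0) R0=(6,4,0)
Op 5: inc R0 by 4 -> R0=(10,4,0) value=14
Op 6: inc R1 by 3 -> R1=(6,7,0) value=13
Op 7: merge R2<->R1 -> R2=(6,7,0) R1=(6,7,0)
Op 8: merge R2<->R1 -> R2=(6,7,0) R1=(6,7,0)
Op 9: merge R1<->R2 -> R1=(6,7,0) R2=(6,7,0)
Op 10: inc R2 by 5 -> R2=(6,7,5) value=18
Op 11: merge R0<->R2 -> R0=(10,7,5) R2=(10,7,5)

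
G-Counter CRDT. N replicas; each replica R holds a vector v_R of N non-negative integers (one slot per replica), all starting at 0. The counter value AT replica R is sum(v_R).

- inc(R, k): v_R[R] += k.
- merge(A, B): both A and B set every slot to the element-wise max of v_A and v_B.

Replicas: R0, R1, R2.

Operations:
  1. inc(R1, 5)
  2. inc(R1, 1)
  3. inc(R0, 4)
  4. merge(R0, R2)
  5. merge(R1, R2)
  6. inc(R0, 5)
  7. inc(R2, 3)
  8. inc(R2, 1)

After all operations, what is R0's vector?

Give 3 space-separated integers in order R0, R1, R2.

Op 1: inc R1 by 5 -> R1=(0,5,0) value=5
Op 2: inc R1 by 1 -> R1=(0,6,0) value=6
Op 3: inc R0 by 4 -> R0=(4,0,0) value=4
Op 4: merge R0<->R2 -> R0=(4,0,0) R2=(4,0,0)
Op 5: merge R1<->R2 -> R1=(4,6,0) R2=(4,6,0)
Op 6: inc R0 by 5 -> R0=(9,0,0) value=9
Op 7: inc R2 by 3 -> R2=(4,6,3) value=13
Op 8: inc R2 by 1 -> R2=(4,6,4) value=14

Answer: 9 0 0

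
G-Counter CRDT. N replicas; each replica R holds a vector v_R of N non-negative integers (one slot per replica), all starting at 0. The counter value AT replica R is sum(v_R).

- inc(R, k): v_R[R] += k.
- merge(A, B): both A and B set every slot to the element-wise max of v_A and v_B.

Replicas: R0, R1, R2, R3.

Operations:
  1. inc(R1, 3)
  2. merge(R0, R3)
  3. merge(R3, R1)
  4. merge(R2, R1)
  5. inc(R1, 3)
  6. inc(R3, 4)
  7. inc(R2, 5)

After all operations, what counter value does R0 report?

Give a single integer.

Answer: 0

Derivation:
Op 1: inc R1 by 3 -> R1=(0,3,0,0) value=3
Op 2: merge R0<->R3 -> R0=(0,0,0,0) R3=(0,0,0,0)
Op 3: merge R3<->R1 -> R3=(0,3,0,0) R1=(0,3,0,0)
Op 4: merge R2<->R1 -> R2=(0,3,0,0) R1=(0,3,0,0)
Op 5: inc R1 by 3 -> R1=(0,6,0,0) value=6
Op 6: inc R3 by 4 -> R3=(0,3,0,4) value=7
Op 7: inc R2 by 5 -> R2=(0,3,5,0) value=8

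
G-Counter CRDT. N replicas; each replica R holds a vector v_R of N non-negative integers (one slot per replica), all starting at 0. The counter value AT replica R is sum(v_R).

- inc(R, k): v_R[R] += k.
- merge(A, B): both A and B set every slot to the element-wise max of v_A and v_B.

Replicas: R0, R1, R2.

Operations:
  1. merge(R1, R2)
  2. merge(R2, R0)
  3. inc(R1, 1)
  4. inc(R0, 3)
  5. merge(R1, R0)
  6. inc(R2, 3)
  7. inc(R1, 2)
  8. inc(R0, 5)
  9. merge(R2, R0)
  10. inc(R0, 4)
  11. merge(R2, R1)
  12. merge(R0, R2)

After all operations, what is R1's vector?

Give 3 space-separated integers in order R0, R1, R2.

Op 1: merge R1<->R2 -> R1=(0,0,0) R2=(0,0,0)
Op 2: merge R2<->R0 -> R2=(0,0,0) R0=(0,0,0)
Op 3: inc R1 by 1 -> R1=(0,1,0) value=1
Op 4: inc R0 by 3 -> R0=(3,0,0) value=3
Op 5: merge R1<->R0 -> R1=(3,1,0) R0=(3,1,0)
Op 6: inc R2 by 3 -> R2=(0,0,3) value=3
Op 7: inc R1 by 2 -> R1=(3,3,0) value=6
Op 8: inc R0 by 5 -> R0=(8,1,0) value=9
Op 9: merge R2<->R0 -> R2=(8,1,3) R0=(8,1,3)
Op 10: inc R0 by 4 -> R0=(12,1,3) value=16
Op 11: merge R2<->R1 -> R2=(8,3,3) R1=(8,3,3)
Op 12: merge R0<->R2 -> R0=(12,3,3) R2=(12,3,3)

Answer: 8 3 3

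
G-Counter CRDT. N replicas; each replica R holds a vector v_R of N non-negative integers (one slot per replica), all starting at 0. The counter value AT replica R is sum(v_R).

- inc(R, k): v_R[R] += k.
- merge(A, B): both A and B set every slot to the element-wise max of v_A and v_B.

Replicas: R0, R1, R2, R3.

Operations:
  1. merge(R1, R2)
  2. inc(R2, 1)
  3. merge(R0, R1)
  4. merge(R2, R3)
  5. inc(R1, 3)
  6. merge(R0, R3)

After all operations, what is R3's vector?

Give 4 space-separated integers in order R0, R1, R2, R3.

Answer: 0 0 1 0

Derivation:
Op 1: merge R1<->R2 -> R1=(0,0,0,0) R2=(0,0,0,0)
Op 2: inc R2 by 1 -> R2=(0,0,1,0) value=1
Op 3: merge R0<->R1 -> R0=(0,0,0,0) R1=(0,0,0,0)
Op 4: merge R2<->R3 -> R2=(0,0,1,0) R3=(0,0,1,0)
Op 5: inc R1 by 3 -> R1=(0,3,0,0) value=3
Op 6: merge R0<->R3 -> R0=(0,0,1,0) R3=(0,0,1,0)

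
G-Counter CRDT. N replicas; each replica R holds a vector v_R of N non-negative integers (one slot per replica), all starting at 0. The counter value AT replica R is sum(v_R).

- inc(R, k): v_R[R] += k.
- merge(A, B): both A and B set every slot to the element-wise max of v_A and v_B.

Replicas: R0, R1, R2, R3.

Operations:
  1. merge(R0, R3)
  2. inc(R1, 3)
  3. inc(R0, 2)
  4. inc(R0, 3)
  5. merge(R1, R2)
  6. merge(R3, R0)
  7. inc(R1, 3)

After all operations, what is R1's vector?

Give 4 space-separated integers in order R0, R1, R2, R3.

Answer: 0 6 0 0

Derivation:
Op 1: merge R0<->R3 -> R0=(0,0,0,0) R3=(0,0,0,0)
Op 2: inc R1 by 3 -> R1=(0,3,0,0) value=3
Op 3: inc R0 by 2 -> R0=(2,0,0,0) value=2
Op 4: inc R0 by 3 -> R0=(5,0,0,0) value=5
Op 5: merge R1<->R2 -> R1=(0,3,0,0) R2=(0,3,0,0)
Op 6: merge R3<->R0 -> R3=(5,0,0,0) R0=(5,0,0,0)
Op 7: inc R1 by 3 -> R1=(0,6,0,0) value=6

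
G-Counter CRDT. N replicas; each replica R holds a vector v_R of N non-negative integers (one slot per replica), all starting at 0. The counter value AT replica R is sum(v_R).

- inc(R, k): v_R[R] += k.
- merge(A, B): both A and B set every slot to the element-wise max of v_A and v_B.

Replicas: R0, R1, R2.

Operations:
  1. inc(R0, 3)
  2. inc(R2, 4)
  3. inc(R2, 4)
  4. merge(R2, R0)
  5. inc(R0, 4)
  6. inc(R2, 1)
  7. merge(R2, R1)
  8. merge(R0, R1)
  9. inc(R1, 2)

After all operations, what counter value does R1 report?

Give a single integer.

Answer: 18

Derivation:
Op 1: inc R0 by 3 -> R0=(3,0,0) value=3
Op 2: inc R2 by 4 -> R2=(0,0,4) value=4
Op 3: inc R2 by 4 -> R2=(0,0,8) value=8
Op 4: merge R2<->R0 -> R2=(3,0,8) R0=(3,0,8)
Op 5: inc R0 by 4 -> R0=(7,0,8) value=15
Op 6: inc R2 by 1 -> R2=(3,0,9) value=12
Op 7: merge R2<->R1 -> R2=(3,0,9) R1=(3,0,9)
Op 8: merge R0<->R1 -> R0=(7,0,9) R1=(7,0,9)
Op 9: inc R1 by 2 -> R1=(7,2,9) value=18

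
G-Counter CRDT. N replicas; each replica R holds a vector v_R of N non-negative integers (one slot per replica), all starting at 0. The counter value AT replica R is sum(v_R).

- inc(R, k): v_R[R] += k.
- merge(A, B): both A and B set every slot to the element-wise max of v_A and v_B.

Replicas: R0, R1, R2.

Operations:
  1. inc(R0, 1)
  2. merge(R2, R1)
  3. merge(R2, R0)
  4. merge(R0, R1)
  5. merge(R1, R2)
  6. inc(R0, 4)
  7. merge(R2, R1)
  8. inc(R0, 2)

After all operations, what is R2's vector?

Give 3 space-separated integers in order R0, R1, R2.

Answer: 1 0 0

Derivation:
Op 1: inc R0 by 1 -> R0=(1,0,0) value=1
Op 2: merge R2<->R1 -> R2=(0,0,0) R1=(0,0,0)
Op 3: merge R2<->R0 -> R2=(1,0,0) R0=(1,0,0)
Op 4: merge R0<->R1 -> R0=(1,0,0) R1=(1,0,0)
Op 5: merge R1<->R2 -> R1=(1,0,0) R2=(1,0,0)
Op 6: inc R0 by 4 -> R0=(5,0,0) value=5
Op 7: merge R2<->R1 -> R2=(1,0,0) R1=(1,0,0)
Op 8: inc R0 by 2 -> R0=(7,0,0) value=7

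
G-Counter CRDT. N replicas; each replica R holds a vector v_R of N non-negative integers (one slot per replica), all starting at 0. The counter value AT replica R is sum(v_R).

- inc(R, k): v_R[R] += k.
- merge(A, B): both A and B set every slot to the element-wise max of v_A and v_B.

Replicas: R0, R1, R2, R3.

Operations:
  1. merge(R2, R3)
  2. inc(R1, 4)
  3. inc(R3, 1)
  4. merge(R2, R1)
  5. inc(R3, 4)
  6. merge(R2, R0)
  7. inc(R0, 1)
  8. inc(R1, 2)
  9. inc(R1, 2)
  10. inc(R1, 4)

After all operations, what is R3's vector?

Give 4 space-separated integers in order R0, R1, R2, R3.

Answer: 0 0 0 5

Derivation:
Op 1: merge R2<->R3 -> R2=(0,0,0,0) R3=(0,0,0,0)
Op 2: inc R1 by 4 -> R1=(0,4,0,0) value=4
Op 3: inc R3 by 1 -> R3=(0,0,0,1) value=1
Op 4: merge R2<->R1 -> R2=(0,4,0,0) R1=(0,4,0,0)
Op 5: inc R3 by 4 -> R3=(0,0,0,5) value=5
Op 6: merge R2<->R0 -> R2=(0,4,0,0) R0=(0,4,0,0)
Op 7: inc R0 by 1 -> R0=(1,4,0,0) value=5
Op 8: inc R1 by 2 -> R1=(0,6,0,0) value=6
Op 9: inc R1 by 2 -> R1=(0,8,0,0) value=8
Op 10: inc R1 by 4 -> R1=(0,12,0,0) value=12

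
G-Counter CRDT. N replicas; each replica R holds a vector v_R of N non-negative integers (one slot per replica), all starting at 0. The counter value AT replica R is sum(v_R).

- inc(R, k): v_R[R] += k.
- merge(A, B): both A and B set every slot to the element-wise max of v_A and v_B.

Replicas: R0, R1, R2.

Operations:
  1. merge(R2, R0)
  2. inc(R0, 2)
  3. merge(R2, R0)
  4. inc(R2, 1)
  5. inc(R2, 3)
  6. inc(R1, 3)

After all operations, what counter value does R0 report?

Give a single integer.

Op 1: merge R2<->R0 -> R2=(0,0,0) R0=(0,0,0)
Op 2: inc R0 by 2 -> R0=(2,0,0) value=2
Op 3: merge R2<->R0 -> R2=(2,0,0) R0=(2,0,0)
Op 4: inc R2 by 1 -> R2=(2,0,1) value=3
Op 5: inc R2 by 3 -> R2=(2,0,4) value=6
Op 6: inc R1 by 3 -> R1=(0,3,0) value=3

Answer: 2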